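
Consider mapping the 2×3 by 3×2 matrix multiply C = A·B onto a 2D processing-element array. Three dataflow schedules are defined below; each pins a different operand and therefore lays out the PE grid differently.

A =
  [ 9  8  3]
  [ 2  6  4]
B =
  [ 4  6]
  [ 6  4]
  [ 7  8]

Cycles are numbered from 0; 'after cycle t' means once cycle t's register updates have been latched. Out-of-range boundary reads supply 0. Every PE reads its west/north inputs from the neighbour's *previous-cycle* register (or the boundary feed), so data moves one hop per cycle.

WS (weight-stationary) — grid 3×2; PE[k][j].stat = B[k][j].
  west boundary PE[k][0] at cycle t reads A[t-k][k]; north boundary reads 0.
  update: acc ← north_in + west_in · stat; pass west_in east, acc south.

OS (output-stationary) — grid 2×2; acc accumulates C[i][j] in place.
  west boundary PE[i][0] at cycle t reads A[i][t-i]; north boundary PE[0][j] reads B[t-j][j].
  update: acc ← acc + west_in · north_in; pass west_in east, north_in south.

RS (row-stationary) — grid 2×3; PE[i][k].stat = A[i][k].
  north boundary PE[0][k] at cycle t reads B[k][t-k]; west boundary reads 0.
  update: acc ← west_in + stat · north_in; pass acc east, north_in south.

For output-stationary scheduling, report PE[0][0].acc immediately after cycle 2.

OS on a 2×2 grid — tracing PE[0][0] and its feeders:
  t=0 PE[0][0]: acc=36 h=9 v=4
  t=1 PE[0][0]: acc=84 h=8 v=6
  t=2 PE[0][0]: acc=105 h=3 v=7

PE[0][0].acc = 105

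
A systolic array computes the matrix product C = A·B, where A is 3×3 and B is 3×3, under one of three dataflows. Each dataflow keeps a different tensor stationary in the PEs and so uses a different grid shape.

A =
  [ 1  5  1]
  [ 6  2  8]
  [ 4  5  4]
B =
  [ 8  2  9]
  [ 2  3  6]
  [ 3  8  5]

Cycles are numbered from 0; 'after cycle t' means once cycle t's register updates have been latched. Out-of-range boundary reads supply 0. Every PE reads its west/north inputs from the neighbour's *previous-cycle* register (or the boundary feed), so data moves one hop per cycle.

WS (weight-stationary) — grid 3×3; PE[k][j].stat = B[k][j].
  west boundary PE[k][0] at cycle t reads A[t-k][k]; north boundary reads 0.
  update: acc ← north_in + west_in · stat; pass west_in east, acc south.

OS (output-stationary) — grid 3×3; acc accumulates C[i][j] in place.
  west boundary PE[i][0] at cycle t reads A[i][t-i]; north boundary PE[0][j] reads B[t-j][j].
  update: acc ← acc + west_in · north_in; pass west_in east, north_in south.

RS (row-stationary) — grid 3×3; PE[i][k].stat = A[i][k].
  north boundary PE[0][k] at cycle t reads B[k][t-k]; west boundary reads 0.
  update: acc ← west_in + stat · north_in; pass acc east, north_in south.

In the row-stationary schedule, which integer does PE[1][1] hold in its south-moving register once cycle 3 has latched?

register = 3

RS 3×3: PE[1][1] cycle-by-cycle (with neighbour feeds):
  t=0 PE[0][1]: acc=0 h=0 v=0
  t=0 PE[1][0]: acc=0 h=0 v=0
  t=0 PE[1][1]: acc=0 h=0 v=0
  t=1 PE[0][1]: acc=18 h=18 v=2
  t=1 PE[1][0]: acc=48 h=48 v=8
  t=1 PE[1][1]: acc=0 h=0 v=0
  t=2 PE[0][1]: acc=17 h=17 v=3
  t=2 PE[1][0]: acc=12 h=12 v=2
  t=2 PE[1][1]: acc=52 h=52 v=2
  t=3 PE[0][1]: acc=39 h=39 v=6
  t=3 PE[1][0]: acc=54 h=54 v=9
  t=3 PE[1][1]: acc=18 h=18 v=3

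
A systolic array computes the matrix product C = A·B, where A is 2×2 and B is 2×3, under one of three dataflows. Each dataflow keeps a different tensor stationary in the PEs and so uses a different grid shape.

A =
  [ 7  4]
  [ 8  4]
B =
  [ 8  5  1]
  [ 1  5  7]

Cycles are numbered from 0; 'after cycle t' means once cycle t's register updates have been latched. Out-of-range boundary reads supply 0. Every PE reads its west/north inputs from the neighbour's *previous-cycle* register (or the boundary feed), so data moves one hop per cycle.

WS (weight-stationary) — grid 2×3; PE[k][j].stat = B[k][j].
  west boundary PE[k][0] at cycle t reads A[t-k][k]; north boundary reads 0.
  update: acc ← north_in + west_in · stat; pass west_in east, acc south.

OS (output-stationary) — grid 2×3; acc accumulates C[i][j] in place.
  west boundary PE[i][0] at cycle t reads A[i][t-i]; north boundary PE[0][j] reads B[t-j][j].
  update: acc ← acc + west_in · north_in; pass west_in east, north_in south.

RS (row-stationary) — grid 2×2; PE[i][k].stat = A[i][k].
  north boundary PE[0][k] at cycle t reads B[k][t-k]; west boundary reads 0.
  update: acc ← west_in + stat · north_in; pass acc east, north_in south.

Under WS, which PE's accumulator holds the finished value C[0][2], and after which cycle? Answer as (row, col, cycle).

(row, col, cycle) = (1, 2, 3)

WS — PE[1][2] is where C[0][2] collects:
  c0 r1c2: 0 / 0 / 0
  c1 r1c2: 0 / 0 / 0
  c2 r1c2: 0 / 0 / 0
  c3 r1c2: 35 / 4 / 35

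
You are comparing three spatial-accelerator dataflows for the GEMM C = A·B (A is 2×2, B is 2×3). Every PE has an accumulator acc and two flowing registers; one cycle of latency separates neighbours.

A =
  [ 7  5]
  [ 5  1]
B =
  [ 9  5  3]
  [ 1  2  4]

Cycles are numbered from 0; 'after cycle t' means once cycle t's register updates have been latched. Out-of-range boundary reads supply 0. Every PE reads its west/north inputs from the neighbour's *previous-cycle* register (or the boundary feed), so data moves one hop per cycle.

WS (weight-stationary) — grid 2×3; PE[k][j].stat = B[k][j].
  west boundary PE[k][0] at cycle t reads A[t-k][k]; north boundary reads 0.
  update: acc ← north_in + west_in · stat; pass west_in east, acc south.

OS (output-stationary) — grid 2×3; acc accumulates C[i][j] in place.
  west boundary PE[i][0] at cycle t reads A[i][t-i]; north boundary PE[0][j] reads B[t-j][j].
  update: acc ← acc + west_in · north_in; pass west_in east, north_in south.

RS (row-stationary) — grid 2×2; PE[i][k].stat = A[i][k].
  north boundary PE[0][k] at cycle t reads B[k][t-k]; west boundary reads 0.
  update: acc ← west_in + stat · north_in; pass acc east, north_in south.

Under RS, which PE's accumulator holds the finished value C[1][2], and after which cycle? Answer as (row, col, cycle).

(row, col, cycle) = (1, 1, 4)

RS: C[1][2] accumulates in PE[1][1]:
  t=0 PE[1][1]: acc=0 h=0 v=0
  t=1 PE[1][1]: acc=0 h=0 v=0
  t=2 PE[1][1]: acc=46 h=46 v=1
  t=3 PE[1][1]: acc=27 h=27 v=2
  t=4 PE[1][1]: acc=19 h=19 v=4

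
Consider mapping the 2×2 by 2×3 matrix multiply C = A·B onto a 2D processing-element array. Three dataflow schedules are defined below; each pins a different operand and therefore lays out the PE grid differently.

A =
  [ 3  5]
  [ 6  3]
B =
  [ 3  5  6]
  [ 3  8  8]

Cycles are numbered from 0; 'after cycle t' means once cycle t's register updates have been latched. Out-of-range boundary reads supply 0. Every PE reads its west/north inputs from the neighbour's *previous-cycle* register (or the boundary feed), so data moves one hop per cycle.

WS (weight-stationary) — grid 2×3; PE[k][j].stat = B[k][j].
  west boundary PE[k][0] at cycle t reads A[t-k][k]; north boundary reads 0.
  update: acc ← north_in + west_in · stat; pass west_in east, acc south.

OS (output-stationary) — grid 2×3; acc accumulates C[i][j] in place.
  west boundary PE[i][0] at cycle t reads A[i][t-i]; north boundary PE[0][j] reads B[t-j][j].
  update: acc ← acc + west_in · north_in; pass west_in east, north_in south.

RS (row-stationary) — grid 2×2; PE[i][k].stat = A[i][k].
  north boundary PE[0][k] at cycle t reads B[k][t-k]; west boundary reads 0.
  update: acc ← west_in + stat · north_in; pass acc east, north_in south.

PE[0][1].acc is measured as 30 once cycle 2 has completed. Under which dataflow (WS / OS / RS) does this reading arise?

— WS: 2×3; PE[0][1] trace:
  0: (0,1).acc=0  regs=<0,0>
  1: (0,1).acc=15  regs=<3,15>
  2: (0,1).acc=30  regs=<6,30>
— OS: 2×3; PE[0][1] trace:
  0: (0,1).acc=0  regs=<0,0>
  1: (0,1).acc=15  regs=<3,5>
  2: (0,1).acc=55  regs=<5,8>
— RS: 2×2; PE[0][1] trace:
  0: (0,1).acc=0  regs=<0,0>
  1: (0,1).acc=24  regs=<24,3>
  2: (0,1).acc=55  regs=<55,8>

dataflow = WS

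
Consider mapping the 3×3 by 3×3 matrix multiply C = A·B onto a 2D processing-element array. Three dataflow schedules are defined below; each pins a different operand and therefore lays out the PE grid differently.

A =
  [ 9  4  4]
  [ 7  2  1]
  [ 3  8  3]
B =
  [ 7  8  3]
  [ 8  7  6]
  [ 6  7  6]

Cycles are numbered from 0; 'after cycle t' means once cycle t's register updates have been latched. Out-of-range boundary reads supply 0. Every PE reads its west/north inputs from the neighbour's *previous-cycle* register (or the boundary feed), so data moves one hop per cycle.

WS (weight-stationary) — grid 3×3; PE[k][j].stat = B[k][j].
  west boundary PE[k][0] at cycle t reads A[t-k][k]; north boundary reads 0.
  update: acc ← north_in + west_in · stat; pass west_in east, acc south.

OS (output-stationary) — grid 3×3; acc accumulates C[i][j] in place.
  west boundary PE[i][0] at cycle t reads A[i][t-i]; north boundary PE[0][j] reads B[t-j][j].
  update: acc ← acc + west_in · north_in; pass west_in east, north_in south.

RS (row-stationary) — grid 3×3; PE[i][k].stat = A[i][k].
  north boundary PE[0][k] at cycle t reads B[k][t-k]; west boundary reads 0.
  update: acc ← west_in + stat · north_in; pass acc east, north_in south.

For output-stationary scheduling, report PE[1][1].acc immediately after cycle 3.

PE[1][1].acc = 70

OS (3×3). Following PE[1][1] plus its west/north inputs:
  [0] (0,1) acc=0 (h:0 v:0)
  [0] (1,0) acc=0 (h:0 v:0)
  [0] (1,1) acc=0 (h:0 v:0)
  [1] (0,1) acc=72 (h:9 v:8)
  [1] (1,0) acc=49 (h:7 v:7)
  [1] (1,1) acc=0 (h:0 v:0)
  [2] (0,1) acc=100 (h:4 v:7)
  [2] (1,0) acc=65 (h:2 v:8)
  [2] (1,1) acc=56 (h:7 v:8)
  [3] (0,1) acc=128 (h:4 v:7)
  [3] (1,0) acc=71 (h:1 v:6)
  [3] (1,1) acc=70 (h:2 v:7)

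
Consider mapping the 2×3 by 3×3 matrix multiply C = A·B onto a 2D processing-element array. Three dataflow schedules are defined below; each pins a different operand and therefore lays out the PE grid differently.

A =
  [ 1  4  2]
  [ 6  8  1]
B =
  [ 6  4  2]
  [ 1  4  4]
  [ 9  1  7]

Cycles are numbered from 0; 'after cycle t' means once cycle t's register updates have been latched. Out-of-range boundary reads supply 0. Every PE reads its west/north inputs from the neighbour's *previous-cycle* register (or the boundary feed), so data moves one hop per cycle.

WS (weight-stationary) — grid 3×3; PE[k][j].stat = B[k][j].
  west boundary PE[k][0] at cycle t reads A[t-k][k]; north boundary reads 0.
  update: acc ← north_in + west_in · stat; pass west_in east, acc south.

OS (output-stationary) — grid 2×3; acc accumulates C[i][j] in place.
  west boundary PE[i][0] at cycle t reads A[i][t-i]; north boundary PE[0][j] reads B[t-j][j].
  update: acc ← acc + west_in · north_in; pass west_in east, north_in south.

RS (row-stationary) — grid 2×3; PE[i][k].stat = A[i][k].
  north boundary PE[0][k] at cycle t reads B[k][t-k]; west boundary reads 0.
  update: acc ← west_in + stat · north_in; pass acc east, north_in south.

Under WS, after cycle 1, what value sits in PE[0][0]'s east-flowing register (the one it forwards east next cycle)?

WS on a 3×3 grid — tracing PE[0][0] and its feeders:
  step 0 · PE0,0: acc=6; fwd→1 fwd↓6
  step 1 · PE0,0: acc=36; fwd→6 fwd↓36

register = 6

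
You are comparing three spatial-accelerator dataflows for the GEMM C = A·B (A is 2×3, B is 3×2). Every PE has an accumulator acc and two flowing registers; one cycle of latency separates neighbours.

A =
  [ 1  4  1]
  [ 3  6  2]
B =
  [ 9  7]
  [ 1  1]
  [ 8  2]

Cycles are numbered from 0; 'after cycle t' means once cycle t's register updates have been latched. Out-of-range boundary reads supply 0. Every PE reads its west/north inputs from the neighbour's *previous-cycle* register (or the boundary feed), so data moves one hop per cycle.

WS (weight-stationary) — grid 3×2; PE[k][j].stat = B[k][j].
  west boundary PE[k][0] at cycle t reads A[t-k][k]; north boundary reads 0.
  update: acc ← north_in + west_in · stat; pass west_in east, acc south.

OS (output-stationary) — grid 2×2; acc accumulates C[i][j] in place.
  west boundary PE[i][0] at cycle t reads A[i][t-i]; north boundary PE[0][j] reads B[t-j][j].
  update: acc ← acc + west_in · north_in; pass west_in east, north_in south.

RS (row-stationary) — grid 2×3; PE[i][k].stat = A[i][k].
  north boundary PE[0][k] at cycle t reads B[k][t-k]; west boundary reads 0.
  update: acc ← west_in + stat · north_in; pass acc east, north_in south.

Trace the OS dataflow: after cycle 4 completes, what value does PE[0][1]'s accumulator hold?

PE[0][1].acc = 13

OS on a 2×2 grid — tracing PE[0][1] and its feeders:
  t=0 PE[0][0]: acc=9 h=1 v=9
  t=0 PE[0][1]: acc=0 h=0 v=0
  t=1 PE[0][0]: acc=13 h=4 v=1
  t=1 PE[0][1]: acc=7 h=1 v=7
  t=2 PE[0][0]: acc=21 h=1 v=8
  t=2 PE[0][1]: acc=11 h=4 v=1
  t=3 PE[0][0]: acc=21 h=0 v=0
  t=3 PE[0][1]: acc=13 h=1 v=2
  t=4 PE[0][0]: acc=21 h=0 v=0
  t=4 PE[0][1]: acc=13 h=0 v=0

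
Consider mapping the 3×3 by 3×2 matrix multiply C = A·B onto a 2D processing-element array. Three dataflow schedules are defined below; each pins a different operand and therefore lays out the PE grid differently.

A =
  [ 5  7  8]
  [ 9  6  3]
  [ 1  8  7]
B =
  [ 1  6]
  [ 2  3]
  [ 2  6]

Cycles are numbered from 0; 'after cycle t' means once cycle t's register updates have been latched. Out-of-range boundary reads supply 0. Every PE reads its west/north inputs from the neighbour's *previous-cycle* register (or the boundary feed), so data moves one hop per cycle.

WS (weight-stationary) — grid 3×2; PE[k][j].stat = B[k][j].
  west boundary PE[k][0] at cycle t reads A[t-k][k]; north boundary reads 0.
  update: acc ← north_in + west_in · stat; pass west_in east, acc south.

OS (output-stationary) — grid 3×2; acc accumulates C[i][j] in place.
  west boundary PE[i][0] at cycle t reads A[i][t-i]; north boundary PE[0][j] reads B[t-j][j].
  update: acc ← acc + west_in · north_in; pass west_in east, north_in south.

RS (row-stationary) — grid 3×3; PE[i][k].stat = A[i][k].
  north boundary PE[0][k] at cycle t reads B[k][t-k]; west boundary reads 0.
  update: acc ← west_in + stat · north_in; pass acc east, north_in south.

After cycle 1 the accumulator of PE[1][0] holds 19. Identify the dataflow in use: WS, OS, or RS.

dataflow = WS

— WS: 3×2; PE[1][0] trace:
  after 0 — PE[1][0] acc=0, pass-E 0, pass-S 0
  after 1 — PE[1][0] acc=19, pass-E 7, pass-S 19
— OS: 3×2; PE[1][0] trace:
  after 0 — PE[1][0] acc=0, pass-E 0, pass-S 0
  after 1 — PE[1][0] acc=9, pass-E 9, pass-S 1
— RS: 3×3; PE[1][0] trace:
  after 0 — PE[1][0] acc=0, pass-E 0, pass-S 0
  after 1 — PE[1][0] acc=9, pass-E 9, pass-S 1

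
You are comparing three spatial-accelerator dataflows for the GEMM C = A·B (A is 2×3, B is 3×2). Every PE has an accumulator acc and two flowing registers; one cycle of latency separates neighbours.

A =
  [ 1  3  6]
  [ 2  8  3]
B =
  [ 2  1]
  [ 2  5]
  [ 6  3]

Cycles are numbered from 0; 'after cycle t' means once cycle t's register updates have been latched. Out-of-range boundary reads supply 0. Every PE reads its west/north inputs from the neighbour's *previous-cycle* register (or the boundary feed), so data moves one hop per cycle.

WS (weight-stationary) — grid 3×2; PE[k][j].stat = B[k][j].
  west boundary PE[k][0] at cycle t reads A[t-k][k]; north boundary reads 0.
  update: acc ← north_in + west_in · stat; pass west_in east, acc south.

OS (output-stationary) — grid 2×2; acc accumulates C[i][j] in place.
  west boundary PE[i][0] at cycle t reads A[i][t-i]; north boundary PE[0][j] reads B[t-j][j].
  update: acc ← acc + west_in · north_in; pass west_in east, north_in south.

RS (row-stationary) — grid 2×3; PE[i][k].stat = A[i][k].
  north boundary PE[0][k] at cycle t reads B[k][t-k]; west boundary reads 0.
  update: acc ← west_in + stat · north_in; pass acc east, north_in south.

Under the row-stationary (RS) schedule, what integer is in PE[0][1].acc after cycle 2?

Tracing RS — 2×3 array, target PE[0][1]:
  after 0 — PE[0][0] acc=2, pass-E 2, pass-S 2
  after 0 — PE[0][1] acc=0, pass-E 0, pass-S 0
  after 1 — PE[0][0] acc=1, pass-E 1, pass-S 1
  after 1 — PE[0][1] acc=8, pass-E 8, pass-S 2
  after 2 — PE[0][0] acc=0, pass-E 0, pass-S 0
  after 2 — PE[0][1] acc=16, pass-E 16, pass-S 5

PE[0][1].acc = 16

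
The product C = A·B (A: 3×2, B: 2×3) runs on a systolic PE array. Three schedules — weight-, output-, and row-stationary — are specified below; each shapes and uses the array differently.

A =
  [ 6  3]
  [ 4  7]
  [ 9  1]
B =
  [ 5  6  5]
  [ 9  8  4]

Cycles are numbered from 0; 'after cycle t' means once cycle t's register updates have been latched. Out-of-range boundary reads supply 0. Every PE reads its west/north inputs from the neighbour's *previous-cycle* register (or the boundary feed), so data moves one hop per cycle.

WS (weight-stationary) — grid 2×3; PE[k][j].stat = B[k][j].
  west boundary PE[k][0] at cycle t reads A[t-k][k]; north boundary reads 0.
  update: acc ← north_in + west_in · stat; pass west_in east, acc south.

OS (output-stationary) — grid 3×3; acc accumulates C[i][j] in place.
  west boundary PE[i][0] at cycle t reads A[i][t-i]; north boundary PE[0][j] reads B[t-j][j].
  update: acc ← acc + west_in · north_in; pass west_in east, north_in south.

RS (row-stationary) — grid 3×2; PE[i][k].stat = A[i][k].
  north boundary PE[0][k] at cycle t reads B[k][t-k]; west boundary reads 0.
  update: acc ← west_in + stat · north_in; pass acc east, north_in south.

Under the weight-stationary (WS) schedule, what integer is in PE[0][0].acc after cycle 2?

PE[0][0].acc = 45

WS 2×3: PE[0][0] cycle-by-cycle (with neighbour feeds):
  0: (0,0).acc=30  regs=<6,30>
  1: (0,0).acc=20  regs=<4,20>
  2: (0,0).acc=45  regs=<9,45>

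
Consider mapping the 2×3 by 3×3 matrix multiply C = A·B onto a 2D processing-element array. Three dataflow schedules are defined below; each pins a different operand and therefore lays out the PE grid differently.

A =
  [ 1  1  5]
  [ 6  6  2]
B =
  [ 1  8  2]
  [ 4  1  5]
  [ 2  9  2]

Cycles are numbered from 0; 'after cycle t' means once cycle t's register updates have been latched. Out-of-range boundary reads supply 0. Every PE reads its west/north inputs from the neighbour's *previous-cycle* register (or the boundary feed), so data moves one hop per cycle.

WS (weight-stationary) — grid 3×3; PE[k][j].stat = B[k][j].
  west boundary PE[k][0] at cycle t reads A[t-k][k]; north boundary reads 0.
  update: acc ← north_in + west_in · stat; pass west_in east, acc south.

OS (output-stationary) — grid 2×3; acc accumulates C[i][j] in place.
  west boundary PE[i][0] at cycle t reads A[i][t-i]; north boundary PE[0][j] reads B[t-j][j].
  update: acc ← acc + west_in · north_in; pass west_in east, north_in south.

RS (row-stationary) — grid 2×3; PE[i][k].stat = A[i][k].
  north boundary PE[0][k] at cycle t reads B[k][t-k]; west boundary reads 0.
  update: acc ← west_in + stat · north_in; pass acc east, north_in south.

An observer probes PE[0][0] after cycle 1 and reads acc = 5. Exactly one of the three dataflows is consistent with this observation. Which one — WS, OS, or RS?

dataflow = OS

— WS: 3×3; PE[0][0] trace:
  t=0 PE[0][0]: acc=1 h=1 v=1
  t=1 PE[0][0]: acc=6 h=6 v=6
— OS: 2×3; PE[0][0] trace:
  t=0 PE[0][0]: acc=1 h=1 v=1
  t=1 PE[0][0]: acc=5 h=1 v=4
— RS: 2×3; PE[0][0] trace:
  t=0 PE[0][0]: acc=1 h=1 v=1
  t=1 PE[0][0]: acc=8 h=8 v=8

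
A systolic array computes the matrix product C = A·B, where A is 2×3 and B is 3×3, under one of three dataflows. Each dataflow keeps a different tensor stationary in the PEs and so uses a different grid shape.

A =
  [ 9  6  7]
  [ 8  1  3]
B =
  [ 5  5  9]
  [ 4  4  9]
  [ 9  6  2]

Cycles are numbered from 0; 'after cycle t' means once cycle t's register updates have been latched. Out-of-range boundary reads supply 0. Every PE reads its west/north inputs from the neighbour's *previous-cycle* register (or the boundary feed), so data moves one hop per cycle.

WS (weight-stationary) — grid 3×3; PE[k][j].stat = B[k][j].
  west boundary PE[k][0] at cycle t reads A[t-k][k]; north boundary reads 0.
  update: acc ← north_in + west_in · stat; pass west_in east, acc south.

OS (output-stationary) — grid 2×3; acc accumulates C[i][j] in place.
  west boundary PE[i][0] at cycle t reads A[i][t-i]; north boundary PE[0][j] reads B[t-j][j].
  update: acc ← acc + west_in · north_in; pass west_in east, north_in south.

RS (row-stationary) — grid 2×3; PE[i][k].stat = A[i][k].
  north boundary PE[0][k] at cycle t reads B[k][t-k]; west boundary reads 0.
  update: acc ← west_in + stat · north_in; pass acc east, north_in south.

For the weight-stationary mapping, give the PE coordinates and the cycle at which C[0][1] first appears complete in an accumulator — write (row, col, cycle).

WS: C[0][1] accumulates in PE[2][1]:
  [0] (2,1) acc=0 (h:0 v:0)
  [1] (2,1) acc=0 (h:0 v:0)
  [2] (2,1) acc=0 (h:0 v:0)
  [3] (2,1) acc=111 (h:7 v:111)

(row, col, cycle) = (2, 1, 3)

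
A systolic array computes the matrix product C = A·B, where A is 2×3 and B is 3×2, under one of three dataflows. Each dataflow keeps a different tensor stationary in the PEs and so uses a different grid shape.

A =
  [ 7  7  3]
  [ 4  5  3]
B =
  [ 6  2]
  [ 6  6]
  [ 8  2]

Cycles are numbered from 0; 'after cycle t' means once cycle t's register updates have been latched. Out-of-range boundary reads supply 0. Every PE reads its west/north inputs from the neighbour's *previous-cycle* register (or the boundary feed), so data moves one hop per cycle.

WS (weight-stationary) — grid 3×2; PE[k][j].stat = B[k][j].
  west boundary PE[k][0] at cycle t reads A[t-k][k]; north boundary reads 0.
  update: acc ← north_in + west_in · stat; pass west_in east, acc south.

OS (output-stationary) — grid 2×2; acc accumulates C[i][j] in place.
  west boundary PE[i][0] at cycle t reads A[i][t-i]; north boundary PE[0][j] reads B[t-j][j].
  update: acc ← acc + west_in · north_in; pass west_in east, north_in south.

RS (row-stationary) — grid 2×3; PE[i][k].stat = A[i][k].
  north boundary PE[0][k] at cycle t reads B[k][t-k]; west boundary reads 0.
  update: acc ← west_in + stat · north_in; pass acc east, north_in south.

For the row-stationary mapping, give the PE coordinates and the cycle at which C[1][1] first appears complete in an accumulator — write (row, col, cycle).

RS — PE[1][2] is where C[1][1] collects:
  @0  [1,2]  acc 0  |  →0  ↓0
  @1  [1,2]  acc 0  |  →0  ↓0
  @2  [1,2]  acc 0  |  →0  ↓0
  @3  [1,2]  acc 78  |  →78  ↓8
  @4  [1,2]  acc 44  |  →44  ↓2

(row, col, cycle) = (1, 2, 4)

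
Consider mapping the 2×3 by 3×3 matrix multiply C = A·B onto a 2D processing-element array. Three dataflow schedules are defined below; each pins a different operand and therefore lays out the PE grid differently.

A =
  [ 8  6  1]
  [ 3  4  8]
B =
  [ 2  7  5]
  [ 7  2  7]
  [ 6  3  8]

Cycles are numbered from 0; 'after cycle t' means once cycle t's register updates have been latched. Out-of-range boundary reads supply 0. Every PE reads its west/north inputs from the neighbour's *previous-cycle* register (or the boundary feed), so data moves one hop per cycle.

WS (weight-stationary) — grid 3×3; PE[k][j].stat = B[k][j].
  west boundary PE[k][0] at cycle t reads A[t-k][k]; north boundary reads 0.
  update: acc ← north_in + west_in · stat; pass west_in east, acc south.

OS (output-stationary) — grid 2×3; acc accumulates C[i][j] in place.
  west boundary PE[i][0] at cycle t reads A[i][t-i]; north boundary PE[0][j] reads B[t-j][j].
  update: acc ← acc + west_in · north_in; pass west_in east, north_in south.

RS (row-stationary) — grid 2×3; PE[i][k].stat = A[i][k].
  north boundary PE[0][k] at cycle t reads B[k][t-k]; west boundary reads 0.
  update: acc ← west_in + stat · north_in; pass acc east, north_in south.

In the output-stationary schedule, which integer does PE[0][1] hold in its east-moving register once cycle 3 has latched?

register = 1

Tracing OS — 2×3 array, target PE[0][1]:
  c0 r0c0: 16 / 8 / 2
  c0 r0c1: 0 / 0 / 0
  c1 r0c0: 58 / 6 / 7
  c1 r0c1: 56 / 8 / 7
  c2 r0c0: 64 / 1 / 6
  c2 r0c1: 68 / 6 / 2
  c3 r0c0: 64 / 0 / 0
  c3 r0c1: 71 / 1 / 3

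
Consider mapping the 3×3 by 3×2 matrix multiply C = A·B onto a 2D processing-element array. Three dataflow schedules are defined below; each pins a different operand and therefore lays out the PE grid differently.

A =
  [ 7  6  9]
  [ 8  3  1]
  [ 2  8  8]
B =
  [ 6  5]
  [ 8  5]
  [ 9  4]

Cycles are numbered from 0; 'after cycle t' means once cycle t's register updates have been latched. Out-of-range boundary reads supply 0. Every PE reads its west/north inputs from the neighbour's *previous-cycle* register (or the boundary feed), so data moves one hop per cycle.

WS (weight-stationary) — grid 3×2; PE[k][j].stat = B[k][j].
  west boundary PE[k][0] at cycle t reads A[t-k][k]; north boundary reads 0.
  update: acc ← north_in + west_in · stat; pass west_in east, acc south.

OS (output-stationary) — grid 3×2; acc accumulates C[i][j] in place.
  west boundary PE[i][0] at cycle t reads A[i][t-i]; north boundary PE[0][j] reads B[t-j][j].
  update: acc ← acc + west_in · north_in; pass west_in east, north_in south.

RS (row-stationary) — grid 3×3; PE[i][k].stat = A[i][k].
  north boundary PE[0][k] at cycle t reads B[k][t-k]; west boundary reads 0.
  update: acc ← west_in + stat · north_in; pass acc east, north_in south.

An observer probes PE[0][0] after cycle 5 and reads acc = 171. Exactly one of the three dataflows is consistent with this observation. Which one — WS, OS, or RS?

WS (3×2 grid), PE[0][0]:
  cycle 0: PE[0][0] → acc 42, east 7, south 42
  cycle 1: PE[0][0] → acc 48, east 8, south 48
  cycle 2: PE[0][0] → acc 12, east 2, south 12
  cycle 3: PE[0][0] → acc 0, east 0, south 0
  cycle 4: PE[0][0] → acc 0, east 0, south 0
  cycle 5: PE[0][0] → acc 0, east 0, south 0
OS (3×2 grid), PE[0][0]:
  cycle 0: PE[0][0] → acc 42, east 7, south 6
  cycle 1: PE[0][0] → acc 90, east 6, south 8
  cycle 2: PE[0][0] → acc 171, east 9, south 9
  cycle 3: PE[0][0] → acc 171, east 0, south 0
  cycle 4: PE[0][0] → acc 171, east 0, south 0
  cycle 5: PE[0][0] → acc 171, east 0, south 0
RS (3×3 grid), PE[0][0]:
  cycle 0: PE[0][0] → acc 42, east 42, south 6
  cycle 1: PE[0][0] → acc 35, east 35, south 5
  cycle 2: PE[0][0] → acc 0, east 0, south 0
  cycle 3: PE[0][0] → acc 0, east 0, south 0
  cycle 4: PE[0][0] → acc 0, east 0, south 0
  cycle 5: PE[0][0] → acc 0, east 0, south 0

dataflow = OS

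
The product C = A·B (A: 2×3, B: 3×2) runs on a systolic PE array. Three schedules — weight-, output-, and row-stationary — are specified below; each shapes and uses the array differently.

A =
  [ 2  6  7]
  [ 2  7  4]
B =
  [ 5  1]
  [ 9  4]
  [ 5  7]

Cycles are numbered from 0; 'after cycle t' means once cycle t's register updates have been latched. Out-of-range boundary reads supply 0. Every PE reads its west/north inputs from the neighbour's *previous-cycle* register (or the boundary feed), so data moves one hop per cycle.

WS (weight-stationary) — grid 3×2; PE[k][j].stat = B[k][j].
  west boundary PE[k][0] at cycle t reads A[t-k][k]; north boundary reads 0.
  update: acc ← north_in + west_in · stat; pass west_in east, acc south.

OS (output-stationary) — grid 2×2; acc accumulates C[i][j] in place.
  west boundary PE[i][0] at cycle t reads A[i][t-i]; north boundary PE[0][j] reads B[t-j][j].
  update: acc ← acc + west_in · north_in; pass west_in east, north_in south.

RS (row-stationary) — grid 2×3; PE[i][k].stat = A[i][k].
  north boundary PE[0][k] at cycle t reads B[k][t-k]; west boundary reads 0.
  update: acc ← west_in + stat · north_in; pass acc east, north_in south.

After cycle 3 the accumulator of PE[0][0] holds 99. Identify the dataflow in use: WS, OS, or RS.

dataflow = OS

WS [3×2] PE[0][0] across cycles:
  [0] (0,0) acc=10 (h:2 v:10)
  [1] (0,0) acc=10 (h:2 v:10)
  [2] (0,0) acc=0 (h:0 v:0)
  [3] (0,0) acc=0 (h:0 v:0)
OS [2×2] PE[0][0] across cycles:
  [0] (0,0) acc=10 (h:2 v:5)
  [1] (0,0) acc=64 (h:6 v:9)
  [2] (0,0) acc=99 (h:7 v:5)
  [3] (0,0) acc=99 (h:0 v:0)
RS [2×3] PE[0][0] across cycles:
  [0] (0,0) acc=10 (h:10 v:5)
  [1] (0,0) acc=2 (h:2 v:1)
  [2] (0,0) acc=0 (h:0 v:0)
  [3] (0,0) acc=0 (h:0 v:0)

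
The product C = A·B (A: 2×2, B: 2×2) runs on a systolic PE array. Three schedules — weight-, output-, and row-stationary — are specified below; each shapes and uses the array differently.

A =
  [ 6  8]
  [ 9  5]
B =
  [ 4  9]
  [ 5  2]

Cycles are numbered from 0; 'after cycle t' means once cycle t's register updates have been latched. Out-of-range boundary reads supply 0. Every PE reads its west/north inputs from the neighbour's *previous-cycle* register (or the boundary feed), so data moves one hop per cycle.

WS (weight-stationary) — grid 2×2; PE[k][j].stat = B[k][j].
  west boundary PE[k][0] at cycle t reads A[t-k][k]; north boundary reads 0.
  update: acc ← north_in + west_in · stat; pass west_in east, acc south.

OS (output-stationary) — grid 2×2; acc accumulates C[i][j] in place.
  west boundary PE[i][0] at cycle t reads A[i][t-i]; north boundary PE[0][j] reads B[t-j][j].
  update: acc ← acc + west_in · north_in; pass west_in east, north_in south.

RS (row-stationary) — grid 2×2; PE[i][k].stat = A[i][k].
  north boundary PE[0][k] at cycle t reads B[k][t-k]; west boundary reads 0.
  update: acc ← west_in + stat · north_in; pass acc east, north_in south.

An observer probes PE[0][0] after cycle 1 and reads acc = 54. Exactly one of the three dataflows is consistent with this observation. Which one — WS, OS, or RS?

— WS: 2×2; PE[0][0] trace:
  [0] (0,0) acc=24 (h:6 v:24)
  [1] (0,0) acc=36 (h:9 v:36)
— OS: 2×2; PE[0][0] trace:
  [0] (0,0) acc=24 (h:6 v:4)
  [1] (0,0) acc=64 (h:8 v:5)
— RS: 2×2; PE[0][0] trace:
  [0] (0,0) acc=24 (h:24 v:4)
  [1] (0,0) acc=54 (h:54 v:9)

dataflow = RS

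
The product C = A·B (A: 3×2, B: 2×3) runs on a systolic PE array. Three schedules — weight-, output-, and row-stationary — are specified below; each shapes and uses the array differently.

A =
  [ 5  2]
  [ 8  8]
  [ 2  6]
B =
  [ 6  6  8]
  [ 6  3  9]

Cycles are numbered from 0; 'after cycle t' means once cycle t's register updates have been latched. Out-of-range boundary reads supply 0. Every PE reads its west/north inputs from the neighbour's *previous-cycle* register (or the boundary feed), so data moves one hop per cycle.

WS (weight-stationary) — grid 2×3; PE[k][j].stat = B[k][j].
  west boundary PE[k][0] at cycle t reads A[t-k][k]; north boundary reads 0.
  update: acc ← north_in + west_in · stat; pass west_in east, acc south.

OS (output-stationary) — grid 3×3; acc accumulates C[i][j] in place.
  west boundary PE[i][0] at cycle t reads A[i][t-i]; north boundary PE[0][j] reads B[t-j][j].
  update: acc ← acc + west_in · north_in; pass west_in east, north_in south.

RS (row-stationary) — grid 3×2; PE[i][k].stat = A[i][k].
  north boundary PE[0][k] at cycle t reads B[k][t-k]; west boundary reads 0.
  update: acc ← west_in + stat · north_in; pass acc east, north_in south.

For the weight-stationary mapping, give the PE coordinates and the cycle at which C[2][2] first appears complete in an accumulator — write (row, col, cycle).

Under WS, C[2][2] lands at PE[1][2]:
  [0] (1,2) acc=0 (h:0 v:0)
  [1] (1,2) acc=0 (h:0 v:0)
  [2] (1,2) acc=0 (h:0 v:0)
  [3] (1,2) acc=58 (h:2 v:58)
  [4] (1,2) acc=136 (h:8 v:136)
  [5] (1,2) acc=70 (h:6 v:70)

(row, col, cycle) = (1, 2, 5)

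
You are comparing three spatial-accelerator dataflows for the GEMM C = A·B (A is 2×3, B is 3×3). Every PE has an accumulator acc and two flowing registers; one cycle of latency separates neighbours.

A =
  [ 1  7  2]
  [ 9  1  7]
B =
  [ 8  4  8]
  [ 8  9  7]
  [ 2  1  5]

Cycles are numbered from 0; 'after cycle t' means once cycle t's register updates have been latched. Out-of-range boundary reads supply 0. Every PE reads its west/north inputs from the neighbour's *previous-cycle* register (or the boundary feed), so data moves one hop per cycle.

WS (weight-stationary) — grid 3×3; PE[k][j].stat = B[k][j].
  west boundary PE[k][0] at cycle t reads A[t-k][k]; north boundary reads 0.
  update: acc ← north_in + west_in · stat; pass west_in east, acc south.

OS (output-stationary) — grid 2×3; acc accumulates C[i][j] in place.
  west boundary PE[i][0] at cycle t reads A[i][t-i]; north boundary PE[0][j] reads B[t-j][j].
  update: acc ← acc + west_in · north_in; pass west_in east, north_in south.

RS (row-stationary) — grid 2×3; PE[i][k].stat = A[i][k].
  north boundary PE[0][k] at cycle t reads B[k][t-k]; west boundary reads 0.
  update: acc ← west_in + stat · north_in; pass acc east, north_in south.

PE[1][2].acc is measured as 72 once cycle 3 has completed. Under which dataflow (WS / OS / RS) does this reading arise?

Under WS (3×3), PE[1][2]:
  [0] (1,2) acc=0 (h:0 v:0)
  [1] (1,2) acc=0 (h:0 v:0)
  [2] (1,2) acc=0 (h:0 v:0)
  [3] (1,2) acc=57 (h:7 v:57)
Under OS (2×3), PE[1][2]:
  [0] (1,2) acc=0 (h:0 v:0)
  [1] (1,2) acc=0 (h:0 v:0)
  [2] (1,2) acc=0 (h:0 v:0)
  [3] (1,2) acc=72 (h:9 v:8)
Under RS (2×3), PE[1][2]:
  [0] (1,2) acc=0 (h:0 v:0)
  [1] (1,2) acc=0 (h:0 v:0)
  [2] (1,2) acc=0 (h:0 v:0)
  [3] (1,2) acc=94 (h:94 v:2)

dataflow = OS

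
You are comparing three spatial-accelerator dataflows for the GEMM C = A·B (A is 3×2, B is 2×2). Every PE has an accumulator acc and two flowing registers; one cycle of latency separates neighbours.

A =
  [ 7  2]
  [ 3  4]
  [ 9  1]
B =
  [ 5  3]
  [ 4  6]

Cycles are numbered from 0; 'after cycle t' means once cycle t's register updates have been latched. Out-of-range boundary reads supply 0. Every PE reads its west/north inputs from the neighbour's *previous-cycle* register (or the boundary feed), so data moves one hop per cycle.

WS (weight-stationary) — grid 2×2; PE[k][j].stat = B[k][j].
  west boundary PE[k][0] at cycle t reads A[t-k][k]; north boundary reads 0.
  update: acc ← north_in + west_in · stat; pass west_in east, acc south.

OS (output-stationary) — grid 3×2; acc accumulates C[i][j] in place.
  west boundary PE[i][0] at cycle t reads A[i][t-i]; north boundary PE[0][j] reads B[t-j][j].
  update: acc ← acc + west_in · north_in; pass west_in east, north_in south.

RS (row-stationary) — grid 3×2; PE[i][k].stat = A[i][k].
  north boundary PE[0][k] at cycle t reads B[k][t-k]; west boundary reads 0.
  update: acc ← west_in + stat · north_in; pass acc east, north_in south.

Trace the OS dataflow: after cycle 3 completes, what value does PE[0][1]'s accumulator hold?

Tracing OS — 3×2 array, target PE[0][1]:
  0: (0,0).acc=35  regs=<7,5>
  0: (0,1).acc=0  regs=<0,0>
  1: (0,0).acc=43  regs=<2,4>
  1: (0,1).acc=21  regs=<7,3>
  2: (0,0).acc=43  regs=<0,0>
  2: (0,1).acc=33  regs=<2,6>
  3: (0,0).acc=43  regs=<0,0>
  3: (0,1).acc=33  regs=<0,0>

PE[0][1].acc = 33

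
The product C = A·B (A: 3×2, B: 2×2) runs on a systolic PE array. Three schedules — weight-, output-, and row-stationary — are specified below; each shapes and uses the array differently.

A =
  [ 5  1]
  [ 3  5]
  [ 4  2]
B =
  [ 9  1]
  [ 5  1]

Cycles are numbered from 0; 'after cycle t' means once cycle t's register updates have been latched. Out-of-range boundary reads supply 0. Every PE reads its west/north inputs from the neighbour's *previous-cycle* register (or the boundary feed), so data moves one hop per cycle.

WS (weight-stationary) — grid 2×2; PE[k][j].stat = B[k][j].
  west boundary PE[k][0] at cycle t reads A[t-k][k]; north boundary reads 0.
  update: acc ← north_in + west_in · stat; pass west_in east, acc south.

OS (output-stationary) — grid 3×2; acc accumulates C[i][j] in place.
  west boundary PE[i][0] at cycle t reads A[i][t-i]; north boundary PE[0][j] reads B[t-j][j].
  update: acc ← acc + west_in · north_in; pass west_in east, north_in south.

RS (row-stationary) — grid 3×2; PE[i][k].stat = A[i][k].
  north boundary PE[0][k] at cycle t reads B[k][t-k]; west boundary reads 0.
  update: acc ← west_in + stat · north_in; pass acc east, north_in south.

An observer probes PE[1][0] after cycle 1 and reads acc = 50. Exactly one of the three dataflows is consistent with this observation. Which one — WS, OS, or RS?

dataflow = WS

WS [2×2] PE[1][0] across cycles:
  0: (1,0).acc=0  regs=<0,0>
  1: (1,0).acc=50  regs=<1,50>
OS [3×2] PE[1][0] across cycles:
  0: (1,0).acc=0  regs=<0,0>
  1: (1,0).acc=27  regs=<3,9>
RS [3×2] PE[1][0] across cycles:
  0: (1,0).acc=0  regs=<0,0>
  1: (1,0).acc=27  regs=<27,9>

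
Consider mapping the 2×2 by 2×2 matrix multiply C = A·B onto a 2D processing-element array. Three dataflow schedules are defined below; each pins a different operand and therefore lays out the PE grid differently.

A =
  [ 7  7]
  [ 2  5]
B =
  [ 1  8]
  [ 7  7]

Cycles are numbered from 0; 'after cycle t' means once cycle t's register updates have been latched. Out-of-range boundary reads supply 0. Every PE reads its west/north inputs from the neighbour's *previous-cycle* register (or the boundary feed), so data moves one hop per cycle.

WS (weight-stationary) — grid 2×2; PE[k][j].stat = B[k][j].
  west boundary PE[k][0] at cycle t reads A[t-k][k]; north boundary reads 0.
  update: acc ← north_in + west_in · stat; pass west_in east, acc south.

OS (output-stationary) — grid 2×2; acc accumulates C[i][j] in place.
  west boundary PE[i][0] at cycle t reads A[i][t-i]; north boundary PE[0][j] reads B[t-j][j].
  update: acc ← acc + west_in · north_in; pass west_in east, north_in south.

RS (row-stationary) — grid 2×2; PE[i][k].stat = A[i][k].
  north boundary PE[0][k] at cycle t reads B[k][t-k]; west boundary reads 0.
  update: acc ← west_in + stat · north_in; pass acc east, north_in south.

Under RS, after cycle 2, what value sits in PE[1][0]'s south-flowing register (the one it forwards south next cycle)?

RS on a 2×2 grid — tracing PE[1][0] and its feeders:
  0: (0,0).acc=7  regs=<7,1>
  0: (1,0).acc=0  regs=<0,0>
  1: (0,0).acc=56  regs=<56,8>
  1: (1,0).acc=2  regs=<2,1>
  2: (0,0).acc=0  regs=<0,0>
  2: (1,0).acc=16  regs=<16,8>

register = 8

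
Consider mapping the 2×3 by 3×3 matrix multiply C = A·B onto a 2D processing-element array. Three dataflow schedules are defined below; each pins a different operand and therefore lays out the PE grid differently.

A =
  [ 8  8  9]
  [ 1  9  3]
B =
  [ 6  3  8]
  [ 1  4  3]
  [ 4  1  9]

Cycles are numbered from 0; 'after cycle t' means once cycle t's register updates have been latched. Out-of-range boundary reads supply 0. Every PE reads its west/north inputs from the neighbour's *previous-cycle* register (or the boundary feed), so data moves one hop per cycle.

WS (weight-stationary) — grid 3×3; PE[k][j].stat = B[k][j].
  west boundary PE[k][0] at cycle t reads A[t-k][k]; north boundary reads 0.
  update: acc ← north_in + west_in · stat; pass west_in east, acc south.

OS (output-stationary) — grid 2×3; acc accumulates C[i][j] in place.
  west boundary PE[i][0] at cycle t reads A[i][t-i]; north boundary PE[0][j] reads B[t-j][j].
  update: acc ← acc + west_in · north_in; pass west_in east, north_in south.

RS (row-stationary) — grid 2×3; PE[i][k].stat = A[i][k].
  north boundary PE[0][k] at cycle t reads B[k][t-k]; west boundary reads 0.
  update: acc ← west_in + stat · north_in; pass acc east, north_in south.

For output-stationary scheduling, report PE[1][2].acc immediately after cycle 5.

PE[1][2].acc = 62

OS (2×3). Following PE[1][2] plus its west/north inputs:
  cycle 0: PE[0][2] → acc 0, east 0, south 0
  cycle 0: PE[1][1] → acc 0, east 0, south 0
  cycle 0: PE[1][2] → acc 0, east 0, south 0
  cycle 1: PE[0][2] → acc 0, east 0, south 0
  cycle 1: PE[1][1] → acc 0, east 0, south 0
  cycle 1: PE[1][2] → acc 0, east 0, south 0
  cycle 2: PE[0][2] → acc 64, east 8, south 8
  cycle 2: PE[1][1] → acc 3, east 1, south 3
  cycle 2: PE[1][2] → acc 0, east 0, south 0
  cycle 3: PE[0][2] → acc 88, east 8, south 3
  cycle 3: PE[1][1] → acc 39, east 9, south 4
  cycle 3: PE[1][2] → acc 8, east 1, south 8
  cycle 4: PE[0][2] → acc 169, east 9, south 9
  cycle 4: PE[1][1] → acc 42, east 3, south 1
  cycle 4: PE[1][2] → acc 35, east 9, south 3
  cycle 5: PE[0][2] → acc 169, east 0, south 0
  cycle 5: PE[1][1] → acc 42, east 0, south 0
  cycle 5: PE[1][2] → acc 62, east 3, south 9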